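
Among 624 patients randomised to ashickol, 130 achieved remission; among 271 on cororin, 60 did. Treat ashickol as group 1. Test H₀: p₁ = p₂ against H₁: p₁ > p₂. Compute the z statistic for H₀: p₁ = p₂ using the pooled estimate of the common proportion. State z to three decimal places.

p̂₁ = 130/624 = 0.20833, p̂₂ = 60/271 = 0.22140.
Pooled p̂ = (130+60)/(624+271) = 190/895 = 0.21229.
SE = √(p̂(1−p̂)(1/n₁+1/n₂)) = √(0.21229·0.78771·0.0052926) = √(0.000885046) = 0.02975.
z = (0.20833 − 0.22140)/0.02975 = -0.01307/0.02975 = -0.439.
p-value = P(Z > -0.439) ≈ 0.6698.

z = -0.439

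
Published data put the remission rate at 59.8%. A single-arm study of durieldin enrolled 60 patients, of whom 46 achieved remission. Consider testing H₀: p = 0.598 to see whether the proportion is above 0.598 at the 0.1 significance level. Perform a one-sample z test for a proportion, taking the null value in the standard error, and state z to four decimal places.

z = 2.6647

p̂ = 46/60 = 0.7666667.
Standard error under H₀: √(0.598×0.402/60) = 0.0632977.
z = (0.7666667 − 0.598)/0.0632977 = 0.1686667/0.0632977 = 2.6647.
p-value = P(Z > 2.665) ≈ 0.0039, so at α = 0.1 we reject H₀.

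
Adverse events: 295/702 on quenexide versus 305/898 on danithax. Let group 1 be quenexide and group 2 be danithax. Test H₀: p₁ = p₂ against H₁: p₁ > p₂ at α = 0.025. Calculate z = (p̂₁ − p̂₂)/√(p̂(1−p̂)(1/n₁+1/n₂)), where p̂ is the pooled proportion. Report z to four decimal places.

z = 3.3040

p̂₁ = 295/702 ≈ 0.420228, p̂₂ = 305/898 ≈ 0.339644.
Pooled p̂ = (295+305)/(702+898) = 600/1600 = 0.375000.
SE = √(p̂(1−p̂)(1/n₁+1/n₂)) = √(0.375000·0.625000·0.00253809) = √(0.000594864) = 0.024390.
z = (0.420228 − 0.339644)/0.024390 = 0.080584/0.024390 = 3.3040.
p-value = P(Z > 3.304) ≈ 0.0005, so at α = 0.025 we reject H₀.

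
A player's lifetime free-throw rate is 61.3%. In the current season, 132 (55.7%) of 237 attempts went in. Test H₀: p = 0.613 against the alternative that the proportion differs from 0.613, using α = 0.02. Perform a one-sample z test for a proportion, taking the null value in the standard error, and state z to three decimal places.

z = -1.771

p̂ = 132/237 ≈ 0.55696.
SE = √(p₀(1−p₀)/n) = √(0.23723/237) = 0.03164.
z = (0.55696 − 0.613)/0.03164 = -0.05604/0.03164 = -1.771.
Two-sided p-value ≈ 2·Φ(−1.771) = 0.0765, so at α = 0.02 we fail to reject H₀.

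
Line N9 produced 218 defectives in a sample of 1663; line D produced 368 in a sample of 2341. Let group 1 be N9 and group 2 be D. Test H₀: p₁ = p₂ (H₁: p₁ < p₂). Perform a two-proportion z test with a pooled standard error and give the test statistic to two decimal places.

z = -2.30

p̂₁ = 218/1663 ≈ 0.13109, p̂₂ = 368/2341 ≈ 0.15720.
Pooled p̂ = (218+368)/(1663+2341) = 586/4004 = 0.14635.
SE = √(0.124934 × 0.00102849) = 0.01134.
z = (0.13109 − 0.15720)/0.01134 = -0.02611/0.01134 = -2.30.
p-value = P(Z < -2.303) ≈ 0.0106.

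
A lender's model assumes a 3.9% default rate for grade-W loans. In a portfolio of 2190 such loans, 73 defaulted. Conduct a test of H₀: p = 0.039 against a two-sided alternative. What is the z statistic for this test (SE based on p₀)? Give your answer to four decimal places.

z = -1.3698

p̂ = 73/2190 ≈ 0.033333.
SE = √(p₀(1−p₀)/n) = √(0.037479/2190) = 0.004137.
z = (0.033333 − 0.039)/0.004137 = -0.005667/0.004137 = -1.3698.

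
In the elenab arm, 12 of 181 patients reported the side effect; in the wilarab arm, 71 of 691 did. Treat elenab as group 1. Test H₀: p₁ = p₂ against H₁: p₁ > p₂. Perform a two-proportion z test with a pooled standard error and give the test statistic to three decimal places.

z = -1.488

p̂₁ = 12/181 = 0.06630, p̂₂ = 71/691 = 0.10275.
Pooled p̂ = (12+71)/(181+691) = 83/872 = 0.09518.
SE = √(0.0861236 × 0.00697204) = 0.02450.
z = (0.06630 − 0.10275)/0.02450 = -0.03645/0.02450 = -1.488.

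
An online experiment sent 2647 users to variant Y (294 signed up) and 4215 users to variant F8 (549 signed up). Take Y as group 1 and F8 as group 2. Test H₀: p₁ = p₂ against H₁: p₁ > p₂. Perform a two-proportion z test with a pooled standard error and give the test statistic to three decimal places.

p̂₁ = 294/2647 = 0.11107, p̂₂ = 549/4215 = 0.13025.
Pooled p̂ = (294+549)/(2647+4215) = 843/6862 = 0.12285.
SE = √(p̂(1−p̂)(1/n₁+1/n₂)) = √(0.12285·0.87715·0.000615034) = √(6.6275e-05) = 0.00814.
z = (0.11107 − 0.13025)/0.00814 = -0.01918/0.00814 = -2.356.
p-value = P(Z > -2.356) ≈ 0.9908.

z = -2.356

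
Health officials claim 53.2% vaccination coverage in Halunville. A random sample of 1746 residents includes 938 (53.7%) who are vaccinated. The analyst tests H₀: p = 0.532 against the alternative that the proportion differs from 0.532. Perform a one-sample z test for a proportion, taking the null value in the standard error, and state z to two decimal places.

p̂ = 938/1746 = 0.5372.
Under H₀, SE = √(0.532·0.468/1746) = √(0.000142598) = 0.0119.
z = (0.5372 − 0.532)/0.0119 = 0.0052/0.0119 = 0.44.
Two-sided p-value ≈ 2·Φ(−0.438) = 0.6615.

z = 0.44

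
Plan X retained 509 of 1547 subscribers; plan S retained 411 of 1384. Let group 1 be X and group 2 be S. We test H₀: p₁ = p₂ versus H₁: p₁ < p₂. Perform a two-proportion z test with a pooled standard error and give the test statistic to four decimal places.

z = 1.8671

p̂₁ = 509/1547 ≈ 0.3290239, p̂₂ = 411/1384 ≈ 0.2969653.
Pooled p̂ = (509+411)/(1547+1384) = 920/2931 = 0.3138860.
SE = √(p̂(1−p̂)(1/n₁+1/n₂)) = √(0.3138860·0.6861140·0.00136896) = √(0.00029482) = 0.0171703.
z = (0.3290239 − 0.2969653)/0.0171703 = 0.0320586/0.0171703 = 1.8671.
p-value = P(Z < 1.867) ≈ 0.9691.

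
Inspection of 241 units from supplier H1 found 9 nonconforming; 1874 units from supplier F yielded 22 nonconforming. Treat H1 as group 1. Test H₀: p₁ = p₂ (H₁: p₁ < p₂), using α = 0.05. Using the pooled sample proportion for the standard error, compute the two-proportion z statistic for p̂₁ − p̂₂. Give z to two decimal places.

p̂₁ = 9/241 = 0.03734, p̂₂ = 22/1874 = 0.01174.
Pooled p̂ = (9+22)/(241+1874) = 31/2115 = 0.01466.
SE = √(p̂(1−p̂)(1/n₁+1/n₂)) = √(0.01466·0.98534·0.004683) = √(6.76336e-05) = 0.00822.
z = (0.03734 − 0.01174)/0.00822 = 0.02560/0.00822 = 3.11.
p-value = P(Z < 3.113) ≈ 0.9991; since p > α = 0.05, fail to reject H₀.

z = 3.11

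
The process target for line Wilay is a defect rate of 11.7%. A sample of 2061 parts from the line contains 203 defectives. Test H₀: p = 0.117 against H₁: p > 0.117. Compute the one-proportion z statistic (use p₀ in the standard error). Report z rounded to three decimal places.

p̂ = 203/2061 = 0.098496.
SE = √(p₀(1−p₀)/n) = √(0.10331/2061) = 0.007080.
z = (0.098496 − 0.117)/0.007080 = -0.018504/0.007080 = -2.614.

z = -2.614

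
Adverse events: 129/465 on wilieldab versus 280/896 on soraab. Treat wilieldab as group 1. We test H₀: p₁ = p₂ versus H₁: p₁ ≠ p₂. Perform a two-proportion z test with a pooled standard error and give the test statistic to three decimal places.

z = -1.339

p̂₁ = 129/465 ≈ 0.27742, p̂₂ = 280/896 ≈ 0.31250.
Pooled p̂ = (129+280)/(465+896) = 409/1361 = 0.30051.
SE = √(p̂(1−p̂)(1/n₁+1/n₂)) = √(0.30051·0.69949·0.00326661) = √(0.000686659) = 0.02620.
z = (0.27742 − 0.31250)/0.02620 = -0.03508/0.02620 = -1.339.
Two-sided p-value ≈ 2·Φ(−1.339) = 0.1807.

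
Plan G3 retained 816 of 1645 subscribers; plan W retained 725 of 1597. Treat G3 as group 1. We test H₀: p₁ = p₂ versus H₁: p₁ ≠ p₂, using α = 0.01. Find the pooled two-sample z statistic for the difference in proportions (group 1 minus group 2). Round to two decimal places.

z = 2.40

p̂₁ = 816/1645 = 0.4960, p̂₂ = 725/1597 = 0.4540.
Pooled p̂ = (816+725)/(1645+1597) = 1541/3242 = 0.4753.
SE = √(0.249391 × 0.00123408) = 0.0175.
z = (0.4960 − 0.4540)/0.0175 = 0.0420/0.0175 = 2.40.
p-value = 2·P(Z > 2.398) ≈ 0.0165. With α = 0.01, fail to reject H₀.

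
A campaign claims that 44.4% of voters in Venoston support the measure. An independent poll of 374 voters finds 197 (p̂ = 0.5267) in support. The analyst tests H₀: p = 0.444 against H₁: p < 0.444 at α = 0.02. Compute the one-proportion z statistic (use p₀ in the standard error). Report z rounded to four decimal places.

p̂ = 197/374 = 0.526738.
SE = √(p₀(1−p₀)/n) = √(0.24686/374) = 0.025692.
z = (0.526738 − 0.444)/0.025692 = 0.082738/0.025692 = 3.2204.
p-value = P(Z < 3.220) ≈ 0.9994; since p > α = 0.02, fail to reject H₀.

z = 3.2204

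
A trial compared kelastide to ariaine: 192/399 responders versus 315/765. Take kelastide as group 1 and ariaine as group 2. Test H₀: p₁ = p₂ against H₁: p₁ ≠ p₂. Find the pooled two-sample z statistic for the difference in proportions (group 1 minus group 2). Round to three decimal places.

z = 2.268

p̂₁ = 192/399 ≈ 0.48120, p̂₂ = 315/765 ≈ 0.41176.
Pooled p̂ = (192+315)/(399+765) = 507/1164 = 0.43557.
SE = √(0.245848 × 0.00381346) = 0.03062.
z = (0.48120 − 0.41176)/0.03062 = 0.06944/0.03062 = 2.268.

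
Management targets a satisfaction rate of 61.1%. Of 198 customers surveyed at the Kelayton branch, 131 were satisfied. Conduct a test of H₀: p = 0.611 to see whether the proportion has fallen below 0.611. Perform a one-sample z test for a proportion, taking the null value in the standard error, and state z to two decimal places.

p̂ = 131/198 ≈ 0.6616.
Standard error under H₀: √(0.611×0.389/198) = 0.0346.
z = (0.6616 − 0.611)/0.0346 = 0.0506/0.0346 = 1.46.
p-value = P(Z < 1.461) ≈ 0.9280.

z = 1.46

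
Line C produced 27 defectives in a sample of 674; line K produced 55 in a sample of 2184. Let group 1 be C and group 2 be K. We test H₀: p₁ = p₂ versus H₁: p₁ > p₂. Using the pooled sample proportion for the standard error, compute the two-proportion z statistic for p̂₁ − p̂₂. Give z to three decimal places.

z = 2.022

p̂₁ = 27/674 = 0.04006, p̂₂ = 55/2184 = 0.02518.
Pooled p̂ = (27+55)/(674+2184) = 82/2858 = 0.02869.
SE = √(p̂(1−p̂)(1/n₁+1/n₂)) = √(0.02869·0.97131·0.00194155) = √(5.41076e-05) = 0.00736.
z = (0.04006 − 0.02518)/0.00736 = 0.01488/0.00736 = 2.022.
p-value = P(Z > 2.022) ≈ 0.0216.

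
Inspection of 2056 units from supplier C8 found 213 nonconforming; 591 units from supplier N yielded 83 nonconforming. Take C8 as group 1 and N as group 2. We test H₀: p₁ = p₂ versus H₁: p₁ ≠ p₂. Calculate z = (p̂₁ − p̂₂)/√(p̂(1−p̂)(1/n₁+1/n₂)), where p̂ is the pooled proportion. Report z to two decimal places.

z = -2.50

p̂₁ = 213/2056 = 0.1036, p̂₂ = 83/591 = 0.1404.
Pooled p̂ = (213+83)/(2056+591) = 296/2647 = 0.1118.
SE = √(p̂(1−p̂)(1/n₁+1/n₂)) = √(0.1118·0.8882·0.00217843) = √(0.000216361) = 0.0147.
z = (0.1036 − 0.1404)/0.0147 = -0.0368/0.0147 = -2.50.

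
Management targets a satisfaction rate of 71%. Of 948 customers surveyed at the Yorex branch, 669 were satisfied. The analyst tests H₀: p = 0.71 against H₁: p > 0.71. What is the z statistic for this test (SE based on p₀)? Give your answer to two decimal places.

p̂ = 669/948 ≈ 0.7057.
Standard error under H₀: √(0.71×0.29/948) = 0.0147.
z = (0.7057 − 0.71)/0.0147 = -0.0043/0.0147 = -0.29.
p-value = P(Z > -0.292) ≈ 0.6149.

z = -0.29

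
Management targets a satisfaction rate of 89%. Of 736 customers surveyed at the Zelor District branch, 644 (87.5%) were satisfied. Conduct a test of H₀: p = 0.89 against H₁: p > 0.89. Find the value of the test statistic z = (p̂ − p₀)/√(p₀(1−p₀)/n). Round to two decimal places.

z = -1.30

p̂ = 644/736 = 0.8750.
Under H₀, SE = √(0.89·0.11/736) = √(0.000133016) = 0.0115.
z = (0.8750 − 0.89)/0.0115 = -0.0150/0.0115 = -1.30.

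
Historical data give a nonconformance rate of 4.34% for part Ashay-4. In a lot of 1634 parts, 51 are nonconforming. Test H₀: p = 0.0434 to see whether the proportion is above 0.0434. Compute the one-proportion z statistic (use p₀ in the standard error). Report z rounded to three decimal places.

z = -2.418

p̂ = 51/1634 ≈ 0.031212.
Under H₀, SE = √(0.0434·0.9566/1634) = √(2.54079e-05) = 0.005041.
z = (0.031212 − 0.0434)/0.005041 = -0.012188/0.005041 = -2.418.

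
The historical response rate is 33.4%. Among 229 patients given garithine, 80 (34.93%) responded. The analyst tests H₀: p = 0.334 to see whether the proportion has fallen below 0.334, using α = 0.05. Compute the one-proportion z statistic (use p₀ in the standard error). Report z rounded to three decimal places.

p̂ = 80/229 ≈ 0.34934.
SE = √(p₀(1−p₀)/n) = √(0.22244/229) = 0.03117.
z = (0.34934 − 0.334)/0.03117 = 0.01534/0.03117 = 0.492.
p-value = P(Z < 0.492) ≈ 0.6888. With α = 0.05, fail to reject H₀.

z = 0.492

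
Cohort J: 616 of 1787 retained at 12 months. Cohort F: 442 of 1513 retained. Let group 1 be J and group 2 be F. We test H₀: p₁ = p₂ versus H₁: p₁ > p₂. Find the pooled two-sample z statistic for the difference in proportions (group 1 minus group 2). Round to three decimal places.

p̂₁ = 616/1787 ≈ 0.344712, p̂₂ = 442/1513 ≈ 0.292135.
Pooled p̂ = (616+442)/(1787+1513) = 1058/3300 = 0.320606.
SE = √(0.217818 × 0.00122054) = 0.016305.
z = (0.344712 − 0.292135)/0.016305 = 0.052577/0.016305 = 3.225.

z = 3.225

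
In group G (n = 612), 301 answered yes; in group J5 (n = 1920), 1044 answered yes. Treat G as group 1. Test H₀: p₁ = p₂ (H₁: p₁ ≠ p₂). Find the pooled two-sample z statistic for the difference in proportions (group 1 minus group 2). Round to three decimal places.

z = -2.241

p̂₁ = 301/612 = 0.491830, p̂₂ = 1044/1920 = 0.543750.
Pooled p̂ = (301+1044)/(612+1920) = 1345/2532 = 0.531201.
SE = √(p̂(1−p̂)(1/n₁+1/n₂)) = √(0.531201·0.468799·0.00215482) = √(0.000536607) = 0.023165.
z = (0.491830 − 0.543750)/0.023165 = -0.051920/0.023165 = -2.241.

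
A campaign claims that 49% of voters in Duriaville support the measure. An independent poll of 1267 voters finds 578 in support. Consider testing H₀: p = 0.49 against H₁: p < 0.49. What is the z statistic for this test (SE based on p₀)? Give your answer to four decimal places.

p̂ = 578/1267 = 0.456196.
Under H₀, SE = √(0.49·0.51/1267) = √(0.000197238) = 0.014044.
z = (0.456196 − 0.49)/0.014044 = -0.033804/0.014044 = -2.4070.
p-value = P(Z < -2.407) ≈ 0.0080.

z = -2.4070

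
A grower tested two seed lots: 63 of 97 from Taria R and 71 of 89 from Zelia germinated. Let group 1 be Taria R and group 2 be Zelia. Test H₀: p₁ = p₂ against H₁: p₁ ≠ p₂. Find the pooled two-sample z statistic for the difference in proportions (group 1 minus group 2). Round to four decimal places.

p̂₁ = 63/97 = 0.649485, p̂₂ = 71/89 = 0.797753.
Pooled p̂ = (63+71)/(97+89) = 134/186 = 0.720430.
SE = √(0.201411 × 0.0215452) = 0.065874.
z = (0.649485 − 0.797753)/0.065874 = -0.148268/0.065874 = -2.2508.
p-value = 2·P(Z > 2.251) ≈ 0.0244.

z = -2.2508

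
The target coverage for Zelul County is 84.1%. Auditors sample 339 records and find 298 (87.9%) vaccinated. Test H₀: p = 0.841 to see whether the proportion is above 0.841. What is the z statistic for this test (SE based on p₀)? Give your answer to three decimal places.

z = 1.916

p̂ = 298/339 ≈ 0.87906.
SE = √(p₀(1−p₀)/n) = √(0.13372/339) = 0.01986.
z = (0.87906 − 0.841)/0.01986 = 0.03806/0.01986 = 1.916.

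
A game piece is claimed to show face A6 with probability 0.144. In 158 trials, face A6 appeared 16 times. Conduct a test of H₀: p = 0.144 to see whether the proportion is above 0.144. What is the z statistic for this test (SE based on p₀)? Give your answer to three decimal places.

z = -1.530

p̂ = 16/158 ≈ 0.10127.
Under H₀, SE = √(0.144·0.856/158) = √(0.000780152) = 0.02793.
z = (0.10127 − 0.144)/0.02793 = -0.04273/0.02793 = -1.530.
p-value = P(Z > -1.530) ≈ 0.9370.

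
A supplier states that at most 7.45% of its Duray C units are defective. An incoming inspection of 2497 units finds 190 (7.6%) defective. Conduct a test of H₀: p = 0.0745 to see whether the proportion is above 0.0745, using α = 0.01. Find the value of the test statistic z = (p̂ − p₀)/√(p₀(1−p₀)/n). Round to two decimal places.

p̂ = 190/2497 ≈ 0.0761.
Standard error under H₀: √(0.0745×0.9255/2497) = 0.0053.
z = (0.0761 − 0.0745)/0.0053 = 0.0016/0.0053 = 0.30.
p-value = P(Z > 0.303) ≈ 0.3810; since p > α = 0.01, fail to reject H₀.

z = 0.30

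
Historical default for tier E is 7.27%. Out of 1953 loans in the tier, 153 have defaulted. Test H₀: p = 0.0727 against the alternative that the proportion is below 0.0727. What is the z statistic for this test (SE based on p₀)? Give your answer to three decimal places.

p̂ = 153/1953 = 0.078341.
Standard error under H₀: √(0.0727×0.9273/1953) = 0.005875.
z = (0.078341 − 0.0727)/0.005875 = 0.005641/0.005875 = 0.960.

z = 0.960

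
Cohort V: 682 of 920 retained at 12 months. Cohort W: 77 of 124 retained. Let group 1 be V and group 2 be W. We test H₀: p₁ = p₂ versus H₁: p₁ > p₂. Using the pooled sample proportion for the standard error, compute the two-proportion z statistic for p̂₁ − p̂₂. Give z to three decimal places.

p̂₁ = 682/920 ≈ 0.741304, p̂₂ = 77/124 ≈ 0.620968.
Pooled p̂ = (682+77)/(920+124) = 759/1044 = 0.727011.
SE = √(p̂(1−p̂)(1/n₁+1/n₂)) = √(0.727011·0.272989·0.00915147) = √(0.00181625) = 0.042618.
z = (0.741304 − 0.620968)/0.042618 = 0.120336/0.042618 = 2.824.

z = 2.824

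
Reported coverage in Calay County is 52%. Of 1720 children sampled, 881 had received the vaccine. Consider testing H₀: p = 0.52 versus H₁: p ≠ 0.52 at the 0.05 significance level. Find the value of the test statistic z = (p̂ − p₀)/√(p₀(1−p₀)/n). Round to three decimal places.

p̂ = 881/1720 = 0.512209.
Under H₀, SE = √(0.52·0.48/1720) = √(0.000145116) = 0.012046.
z = (0.512209 − 0.52)/0.012046 = -0.007791/0.012046 = -0.647.
p-value = 2·P(Z > 0.647) ≈ 0.5178. With α = 0.05, fail to reject H₀.

z = -0.647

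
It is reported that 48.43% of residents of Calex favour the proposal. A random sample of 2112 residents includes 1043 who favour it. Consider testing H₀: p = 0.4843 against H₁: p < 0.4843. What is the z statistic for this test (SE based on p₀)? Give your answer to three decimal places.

z = 0.878

p̂ = 1043/2112 ≈ 0.49384.
Standard error under H₀: √(0.4843×0.5157/2112) = 0.01087.
z = (0.49384 − 0.4843)/0.01087 = 0.00954/0.01087 = 0.878.
p-value = P(Z < 0.878) ≈ 0.8100.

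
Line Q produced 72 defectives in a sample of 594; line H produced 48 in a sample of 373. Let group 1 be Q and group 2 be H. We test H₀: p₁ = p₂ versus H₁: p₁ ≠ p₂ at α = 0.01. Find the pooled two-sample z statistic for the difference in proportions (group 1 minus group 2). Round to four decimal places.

z = -0.3432

p̂₁ = 72/594 = 0.1212121, p̂₂ = 48/373 = 0.1286863.
Pooled p̂ = (72+48)/(594+373) = 120/967 = 0.1240951.
SE = √(0.108696 × 0.00436447) = 0.0217807.
z = (0.1212121 − 0.1286863)/0.0217807 = -0.0074742/0.0217807 = -0.3432.
Two-sided p-value ≈ 2·Φ(−0.343) = 0.7315. With α = 0.01, fail to reject H₀.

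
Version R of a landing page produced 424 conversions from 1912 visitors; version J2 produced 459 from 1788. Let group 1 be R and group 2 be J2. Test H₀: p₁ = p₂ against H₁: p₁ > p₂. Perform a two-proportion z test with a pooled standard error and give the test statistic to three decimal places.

p̂₁ = 424/1912 ≈ 0.22176, p̂₂ = 459/1788 ≈ 0.25671.
Pooled p̂ = (424+459)/(1912+1788) = 883/3700 = 0.23865.
SE = √(0.181695 × 0.0010823) = 0.01402.
z = (0.22176 − 0.25671)/0.01402 = -0.03495/0.01402 = -2.493.
p-value = P(Z > -2.493) ≈ 0.9937.

z = -2.493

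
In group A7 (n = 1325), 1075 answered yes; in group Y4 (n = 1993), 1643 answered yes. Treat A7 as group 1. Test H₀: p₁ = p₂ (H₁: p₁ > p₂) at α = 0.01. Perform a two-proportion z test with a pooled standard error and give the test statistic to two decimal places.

p̂₁ = 1075/1325 = 0.8113, p̂₂ = 1643/1993 = 0.8244.
Pooled p̂ = (1075+1643)/(1325+1993) = 2718/3318 = 0.8192.
SE = √(0.148132 × 0.00125647) = 0.0136.
z = (0.8113 − 0.8244)/0.0136 = -0.0131/0.0136 = -0.96.
p-value = P(Z > -0.958) ≈ 0.8309, so at α = 0.01 we fail to reject H₀.

z = -0.96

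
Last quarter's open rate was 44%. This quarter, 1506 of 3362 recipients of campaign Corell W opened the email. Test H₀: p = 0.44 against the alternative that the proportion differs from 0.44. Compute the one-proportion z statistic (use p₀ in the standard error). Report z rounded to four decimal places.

z = 0.9284

p̂ = 1506/3362 = 0.447948.
Standard error under H₀: √(0.44×0.56/3362) = 0.008561.
z = (0.447948 − 0.44)/0.008561 = 0.007948/0.008561 = 0.9284.
Two-sided p-value ≈ 2·Φ(−0.928) = 0.3532.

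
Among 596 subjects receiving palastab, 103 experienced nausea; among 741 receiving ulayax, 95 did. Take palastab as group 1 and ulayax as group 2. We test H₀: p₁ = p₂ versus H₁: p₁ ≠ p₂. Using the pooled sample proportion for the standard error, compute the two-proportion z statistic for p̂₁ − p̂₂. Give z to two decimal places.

p̂₁ = 103/596 = 0.17282, p̂₂ = 95/741 = 0.12821.
Pooled p̂ = (103+95)/(596+741) = 198/1337 = 0.14809.
SE = √(0.126161 × 0.00302738) = 0.01954.
z = (0.17282 − 0.12821)/0.01954 = 0.04461/0.01954 = 2.28.
Two-sided p-value ≈ 2·Φ(−2.283) = 0.0224.

z = 2.28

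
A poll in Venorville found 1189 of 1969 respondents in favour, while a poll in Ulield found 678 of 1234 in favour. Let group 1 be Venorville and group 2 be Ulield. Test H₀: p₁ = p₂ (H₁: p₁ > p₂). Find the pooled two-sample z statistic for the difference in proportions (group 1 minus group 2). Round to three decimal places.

p̂₁ = 1189/1969 ≈ 0.603860, p̂₂ = 678/1234 ≈ 0.549433.
Pooled p̂ = (1189+678)/(1969+1234) = 1867/3203 = 0.582891.
SE = √(p̂(1−p̂)(1/n₁+1/n₂)) = √(0.582891·0.417109·0.00131824) = √(0.000320504) = 0.017903.
z = (0.603860 − 0.549433)/0.017903 = 0.054427/0.017903 = 3.040.
p-value = P(Z > 3.040) ≈ 0.0012.

z = 3.040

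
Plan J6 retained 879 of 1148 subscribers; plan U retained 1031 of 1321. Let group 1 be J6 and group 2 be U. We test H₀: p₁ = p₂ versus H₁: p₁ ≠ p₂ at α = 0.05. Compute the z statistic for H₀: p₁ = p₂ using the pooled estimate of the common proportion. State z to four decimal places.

z = -0.8758

p̂₁ = 879/1148 ≈ 0.765679, p̂₂ = 1031/1321 ≈ 0.780469.
Pooled p̂ = (879+1031)/(1148+1321) = 1910/2469 = 0.773593.
SE = √(0.175147 × 0.00162808) = 0.016887.
z = (0.765679 − 0.780469)/0.016887 = -0.014790/0.016887 = -0.8758.
p-value = 2·P(Z > 0.876) ≈ 0.3811, so at α = 0.05 we fail to reject H₀.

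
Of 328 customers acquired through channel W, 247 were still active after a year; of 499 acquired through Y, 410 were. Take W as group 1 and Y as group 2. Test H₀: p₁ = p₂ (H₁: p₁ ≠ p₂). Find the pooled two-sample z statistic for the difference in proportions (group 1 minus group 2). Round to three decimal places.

p̂₁ = 247/328 = 0.753049, p̂₂ = 410/499 = 0.821643.
Pooled p̂ = (247+410)/(328+499) = 657/827 = 0.794438.
SE = √(p̂(1−p̂)(1/n₁+1/n₂)) = √(0.794438·0.205562·0.00505279) = √(0.000825153) = 0.028725.
z = (0.753049 − 0.821643)/0.028725 = -0.068594/0.028725 = -2.388.

z = -2.388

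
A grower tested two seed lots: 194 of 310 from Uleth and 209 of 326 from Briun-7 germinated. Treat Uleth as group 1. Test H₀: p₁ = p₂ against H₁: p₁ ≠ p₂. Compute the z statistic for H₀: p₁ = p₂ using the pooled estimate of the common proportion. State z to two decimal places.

z = -0.40

p̂₁ = 194/310 = 0.6258, p̂₂ = 209/326 = 0.6411.
Pooled p̂ = (194+209)/(310+326) = 403/636 = 0.6336.
SE = √(0.232138 × 0.00629329) = 0.0382.
z = (0.6258 − 0.6411)/0.0382 = -0.0153/0.0382 = -0.40.
p-value = 2·P(Z > 0.400) ≈ 0.6890.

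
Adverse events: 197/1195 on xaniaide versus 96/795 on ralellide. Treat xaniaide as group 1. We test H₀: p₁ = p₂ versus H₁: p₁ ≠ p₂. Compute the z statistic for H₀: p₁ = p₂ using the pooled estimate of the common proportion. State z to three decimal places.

z = 2.719

p̂₁ = 197/1195 ≈ 0.16485, p̂₂ = 96/795 ≈ 0.12075.
Pooled p̂ = (197+96)/(1195+795) = 293/1990 = 0.14724.
SE = √(p̂(1−p̂)(1/n₁+1/n₂)) = √(0.14724·0.85276·0.00209468) = √(0.000263003) = 0.01622.
z = (0.16485 − 0.12075)/0.01622 = 0.04410/0.01622 = 2.719.
Two-sided p-value ≈ 2·Φ(−2.719) = 0.0065.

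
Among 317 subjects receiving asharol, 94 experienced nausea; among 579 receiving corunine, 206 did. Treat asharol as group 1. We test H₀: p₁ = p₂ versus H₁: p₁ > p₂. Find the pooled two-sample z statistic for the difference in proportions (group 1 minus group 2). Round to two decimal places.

p̂₁ = 94/317 = 0.2965, p̂₂ = 206/579 = 0.3558.
Pooled p̂ = (94+206)/(317+579) = 300/896 = 0.3348.
SE = √(0.222716 × 0.00488169) = 0.0330.
z = (0.2965 − 0.3558)/0.0330 = -0.0593/0.0330 = -1.80.

z = -1.80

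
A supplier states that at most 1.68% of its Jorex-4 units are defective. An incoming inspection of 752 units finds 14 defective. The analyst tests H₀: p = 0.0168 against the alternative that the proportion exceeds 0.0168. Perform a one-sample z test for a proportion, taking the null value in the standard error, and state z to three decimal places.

z = 0.388

p̂ = 14/752 ≈ 0.01862.
SE = √(p₀(1−p₀)/n) = √(0.016518/752) = 0.00469.
z = (0.01862 − 0.0168)/0.00469 = 0.00182/0.00469 = 0.388.
p-value = P(Z > 0.388) ≈ 0.3491.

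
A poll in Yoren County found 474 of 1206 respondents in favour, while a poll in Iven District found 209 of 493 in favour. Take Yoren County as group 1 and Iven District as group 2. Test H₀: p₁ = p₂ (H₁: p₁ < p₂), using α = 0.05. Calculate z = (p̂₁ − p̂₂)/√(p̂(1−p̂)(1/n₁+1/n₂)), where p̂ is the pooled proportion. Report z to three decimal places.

p̂₁ = 474/1206 ≈ 0.39303, p̂₂ = 209/493 ≈ 0.42394.
Pooled p̂ = (474+209)/(1206+493) = 683/1699 = 0.40200.
SE = √(p̂(1−p̂)(1/n₁+1/n₂)) = √(0.40200·0.59800·0.00285758) = √(0.000686953) = 0.02621.
z = (0.39303 − 0.42394)/0.02621 = -0.03091/0.02621 = -1.179.
p-value = P(Z < -1.179) ≈ 0.1192, so at α = 0.05 we fail to reject H₀.

z = -1.179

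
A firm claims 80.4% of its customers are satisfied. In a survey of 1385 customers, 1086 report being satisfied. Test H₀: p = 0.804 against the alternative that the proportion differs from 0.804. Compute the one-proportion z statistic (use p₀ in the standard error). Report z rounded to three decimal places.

z = -1.864

p̂ = 1086/1385 = 0.784116.
Standard error under H₀: √(0.804×0.196/1385) = 0.010667.
z = (0.784116 − 0.804)/0.010667 = -0.019884/0.010667 = -1.864.
p-value = 2·P(Z > 1.864) ≈ 0.0623.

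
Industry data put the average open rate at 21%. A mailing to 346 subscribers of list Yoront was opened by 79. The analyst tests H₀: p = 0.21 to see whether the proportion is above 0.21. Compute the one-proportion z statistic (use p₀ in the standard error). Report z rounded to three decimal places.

p̂ = 79/346 ≈ 0.22832.
Standard error under H₀: √(0.21×0.79/346) = 0.02190.
z = (0.22832 − 0.21)/0.02190 = 0.01832/0.02190 = 0.837.

z = 0.837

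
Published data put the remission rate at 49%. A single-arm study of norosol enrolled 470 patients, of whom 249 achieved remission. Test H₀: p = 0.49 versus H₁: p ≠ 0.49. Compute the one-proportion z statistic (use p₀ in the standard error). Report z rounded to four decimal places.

p̂ = 249/470 = 0.5297872.
Under H₀, SE = √(0.49·0.51/470) = √(0.000531702) = 0.0230587.
z = (0.5297872 − 0.49)/0.0230587 = 0.0397872/0.0230587 = 1.7255.
p-value = 2·P(Z > 1.725) ≈ 0.0844.

z = 1.7255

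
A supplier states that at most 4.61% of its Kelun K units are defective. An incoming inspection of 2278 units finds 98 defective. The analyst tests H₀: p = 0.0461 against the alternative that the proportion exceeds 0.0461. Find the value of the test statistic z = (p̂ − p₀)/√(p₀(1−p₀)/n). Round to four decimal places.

z = -0.7010

p̂ = 98/2278 ≈ 0.043020.
Under H₀, SE = √(0.0461·0.9539/2278) = √(1.93041e-05) = 0.004394.
z = (0.043020 − 0.0461)/0.004394 = -0.003080/0.004394 = -0.7010.
p-value = P(Z > -0.701) ≈ 0.7583.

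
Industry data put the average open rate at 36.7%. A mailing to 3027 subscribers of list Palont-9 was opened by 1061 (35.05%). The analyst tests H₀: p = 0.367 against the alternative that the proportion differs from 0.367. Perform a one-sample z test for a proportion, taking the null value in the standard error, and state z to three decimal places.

z = -1.882

p̂ = 1061/3027 ≈ 0.35051.
Under H₀, SE = √(0.367·0.633/3027) = √(7.67463e-05) = 0.00876.
z = (0.35051 − 0.367)/0.00876 = -0.01649/0.00876 = -1.882.
p-value = 2·P(Z > 1.882) ≈ 0.0598.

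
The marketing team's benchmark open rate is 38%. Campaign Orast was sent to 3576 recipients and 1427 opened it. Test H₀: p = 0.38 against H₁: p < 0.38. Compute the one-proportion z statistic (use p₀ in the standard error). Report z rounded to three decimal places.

z = 2.347

p̂ = 1427/3576 = 0.399049.
Under H₀, SE = √(0.38·0.62/3576) = √(6.58837e-05) = 0.008117.
z = (0.399049 − 0.38)/0.008117 = 0.019049/0.008117 = 2.347.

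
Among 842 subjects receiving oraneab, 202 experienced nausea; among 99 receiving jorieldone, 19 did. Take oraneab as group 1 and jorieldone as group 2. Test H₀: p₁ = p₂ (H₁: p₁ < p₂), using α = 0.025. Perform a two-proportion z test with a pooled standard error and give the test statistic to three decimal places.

p̂₁ = 202/842 = 0.23990, p̂₂ = 19/99 = 0.19192.
Pooled p̂ = (202+19)/(842+99) = 221/941 = 0.23486.
SE = √(p̂(1−p̂)(1/n₁+1/n₂)) = √(0.23486·0.76514·0.0112887) = √(0.00202856) = 0.04504.
z = (0.23990 − 0.19192)/0.04504 = 0.04798/0.04504 = 1.065.
p-value = P(Z < 1.065) ≈ 0.8567; since p > α = 0.025, fail to reject H₀.

z = 1.065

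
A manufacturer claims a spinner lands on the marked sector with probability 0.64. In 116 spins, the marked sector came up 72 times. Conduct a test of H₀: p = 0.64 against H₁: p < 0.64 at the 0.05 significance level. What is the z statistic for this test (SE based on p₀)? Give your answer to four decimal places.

z = -0.4333

p̂ = 72/116 ≈ 0.620690.
Under H₀, SE = √(0.64·0.36/116) = √(0.00198621) = 0.044567.
z = (0.620690 − 0.64)/0.044567 = -0.019310/0.044567 = -0.4333.
p-value = P(Z < -0.433) ≈ 0.3324. With α = 0.05, fail to reject H₀.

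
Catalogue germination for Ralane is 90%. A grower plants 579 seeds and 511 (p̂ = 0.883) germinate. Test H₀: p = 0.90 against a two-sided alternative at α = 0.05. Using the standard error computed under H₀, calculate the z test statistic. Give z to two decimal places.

z = -1.40

p̂ = 511/579 = 0.88256.
SE = √(p₀(1−p₀)/n) = √(0.09/579) = 0.01247.
z = (0.88256 − 0.9)/0.01247 = -0.01744/0.01247 = -1.40.
p-value = 2·P(Z > 1.399) ≈ 0.1618. With α = 0.05, fail to reject H₀.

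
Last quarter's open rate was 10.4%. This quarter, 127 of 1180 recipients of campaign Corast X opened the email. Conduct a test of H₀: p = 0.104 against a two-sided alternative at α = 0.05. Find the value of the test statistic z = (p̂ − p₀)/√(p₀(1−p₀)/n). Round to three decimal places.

z = 0.408

p̂ = 127/1180 ≈ 0.10763.
SE = √(p₀(1−p₀)/n) = √(0.093184/1180) = 0.00889.
z = (0.10763 − 0.104)/0.00889 = 0.00363/0.00889 = 0.408.
Two-sided p-value ≈ 2·Φ(−0.408) = 0.6832; since p > α = 0.05, fail to reject H₀.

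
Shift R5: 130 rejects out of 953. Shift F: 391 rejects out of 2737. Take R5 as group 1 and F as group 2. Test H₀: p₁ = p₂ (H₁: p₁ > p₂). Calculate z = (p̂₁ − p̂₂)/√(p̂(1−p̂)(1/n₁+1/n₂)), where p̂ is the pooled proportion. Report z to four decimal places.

z = -0.4921

p̂₁ = 130/953 ≈ 0.1364113, p̂₂ = 391/2737 ≈ 0.1428571.
Pooled p̂ = (130+391)/(953+2737) = 521/3690 = 0.1411924.
SE = √(0.121257 × 0.00141468) = 0.0130973.
z = (0.1364113 − 0.1428571)/0.0130973 = -0.0064458/0.0130973 = -0.4921.
p-value = P(Z > -0.492) ≈ 0.6887.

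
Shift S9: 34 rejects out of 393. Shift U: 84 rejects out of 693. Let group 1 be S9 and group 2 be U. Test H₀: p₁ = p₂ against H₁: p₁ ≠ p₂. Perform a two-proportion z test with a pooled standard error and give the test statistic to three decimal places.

z = -1.766

p̂₁ = 34/393 ≈ 0.08651, p̂₂ = 84/693 ≈ 0.12121.
Pooled p̂ = (34+84)/(393+693) = 118/1086 = 0.10866.
SE = √(p̂(1−p̂)(1/n₁+1/n₂)) = √(0.10866·0.89134·0.00398753) = √(0.000386191) = 0.01965.
z = (0.08651 − 0.12121)/0.01965 = -0.03470/0.01965 = -1.766.
p-value = 2·P(Z > 1.766) ≈ 0.0775.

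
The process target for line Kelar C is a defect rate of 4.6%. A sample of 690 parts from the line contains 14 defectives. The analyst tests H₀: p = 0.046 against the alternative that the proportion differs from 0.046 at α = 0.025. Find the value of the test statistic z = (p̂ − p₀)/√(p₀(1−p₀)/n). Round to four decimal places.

p̂ = 14/690 = 0.02028986.
Under H₀, SE = √(0.046·0.954/690) = √(6.36e-05) = 0.00797496.
z = (0.02028986 − 0.046)/0.00797496 = -0.02571014/0.00797496 = -3.2239.
p-value = 2·P(Z > 3.224) ≈ 0.0013. With α = 0.025, reject H₀.

z = -3.2239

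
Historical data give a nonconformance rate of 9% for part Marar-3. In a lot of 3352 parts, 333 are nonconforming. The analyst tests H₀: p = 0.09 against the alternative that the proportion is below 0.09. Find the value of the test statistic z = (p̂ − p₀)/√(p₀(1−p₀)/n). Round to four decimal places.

p̂ = 333/3352 ≈ 0.099344.
Standard error under H₀: √(0.09×0.91/3352) = 0.004943.
z = (0.099344 − 0.09)/0.004943 = 0.009344/0.004943 = 1.8903.

z = 1.8903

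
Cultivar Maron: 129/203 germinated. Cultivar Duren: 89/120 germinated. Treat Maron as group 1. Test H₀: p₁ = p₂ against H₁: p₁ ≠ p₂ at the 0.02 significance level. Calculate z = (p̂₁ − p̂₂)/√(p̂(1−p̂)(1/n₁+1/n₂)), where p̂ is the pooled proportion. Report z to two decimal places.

p̂₁ = 129/203 ≈ 0.6355, p̂₂ = 89/120 ≈ 0.7417.
Pooled p̂ = (129+89)/(203+120) = 218/323 = 0.6749.
SE = √(0.219402 × 0.0132594) = 0.0539.
z = (0.6355 − 0.7417)/0.0539 = -0.1062/0.0539 = -1.97.
Two-sided p-value ≈ 2·Φ(−1.969) = 0.0490; since p > α = 0.02, fail to reject H₀.

z = -1.97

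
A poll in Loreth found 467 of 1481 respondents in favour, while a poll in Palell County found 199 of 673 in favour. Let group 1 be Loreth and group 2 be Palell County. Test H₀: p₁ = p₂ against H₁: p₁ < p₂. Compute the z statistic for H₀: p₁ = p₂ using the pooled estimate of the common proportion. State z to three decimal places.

p̂₁ = 467/1481 ≈ 0.31533, p̂₂ = 199/673 ≈ 0.29569.
Pooled p̂ = (467+199)/(1481+673) = 666/2154 = 0.30919.
SE = √(0.213592 × 0.0021611) = 0.02148.
z = (0.31533 − 0.29569)/0.02148 = 0.01964/0.02148 = 0.914.
p-value = P(Z < 0.914) ≈ 0.8196.

z = 0.914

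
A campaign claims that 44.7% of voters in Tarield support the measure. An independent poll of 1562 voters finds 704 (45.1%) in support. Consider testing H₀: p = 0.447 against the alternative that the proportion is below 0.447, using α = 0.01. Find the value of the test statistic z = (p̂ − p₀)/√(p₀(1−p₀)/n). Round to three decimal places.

p̂ = 704/1562 ≈ 0.45070.
Under H₀, SE = √(0.447·0.553/1562) = √(0.000158253) = 0.01258.
z = (0.45070 − 0.447)/0.01258 = 0.00370/0.01258 = 0.294.
p-value = P(Z < 0.294) ≈ 0.6158; since p > α = 0.01, fail to reject H₀.

z = 0.294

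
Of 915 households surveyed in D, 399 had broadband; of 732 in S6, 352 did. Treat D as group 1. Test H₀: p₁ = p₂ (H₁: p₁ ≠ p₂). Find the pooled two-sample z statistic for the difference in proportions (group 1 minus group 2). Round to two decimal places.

p̂₁ = 399/915 = 0.4361, p̂₂ = 352/732 = 0.4809.
Pooled p̂ = (399+352)/(915+732) = 751/1647 = 0.4560.
SE = √(0.248062 × 0.00245902) = 0.0247.
z = (0.4361 − 0.4809)/0.0247 = -0.0448/0.0247 = -1.81.
p-value = 2·P(Z > 1.814) ≈ 0.0696.

z = -1.81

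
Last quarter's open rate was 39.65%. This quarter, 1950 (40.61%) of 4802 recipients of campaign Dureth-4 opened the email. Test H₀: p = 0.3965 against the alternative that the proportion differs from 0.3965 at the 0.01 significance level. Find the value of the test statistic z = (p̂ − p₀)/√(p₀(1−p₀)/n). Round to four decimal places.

z = 1.3572

p̂ = 1950/4802 = 0.4060808.
SE = √(p₀(1−p₀)/n) = √(0.23929/4802) = 0.0070591.
z = (0.4060808 − 0.3965)/0.0070591 = 0.0095808/0.0070591 = 1.3572.
Two-sided p-value ≈ 2·Φ(−1.357) = 0.1747, so at α = 0.01 we fail to reject H₀.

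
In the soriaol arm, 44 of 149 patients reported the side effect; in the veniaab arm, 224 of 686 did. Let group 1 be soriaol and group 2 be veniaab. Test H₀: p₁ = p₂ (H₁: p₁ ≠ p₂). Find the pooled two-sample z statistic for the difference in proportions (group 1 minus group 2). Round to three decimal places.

z = -0.740

p̂₁ = 44/149 = 0.29530, p̂₂ = 224/686 = 0.32653.
Pooled p̂ = (44+224)/(149+686) = 268/835 = 0.32096.
SE = √(p̂(1−p̂)(1/n₁+1/n₂)) = √(0.32096·0.67904·0.00816914) = √(0.00178041) = 0.04219.
z = (0.29530 − 0.32653)/0.04219 = -0.03123/0.04219 = -0.740.
p-value = 2·P(Z > 0.740) ≈ 0.4592.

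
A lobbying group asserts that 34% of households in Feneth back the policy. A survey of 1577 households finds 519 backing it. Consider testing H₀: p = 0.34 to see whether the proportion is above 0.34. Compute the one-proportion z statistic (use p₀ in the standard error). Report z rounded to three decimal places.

z = -0.913

p̂ = 519/1577 ≈ 0.32911.
Standard error under H₀: √(0.34×0.66/1577) = 0.01193.
z = (0.32911 − 0.34)/0.01193 = -0.01089/0.01193 = -0.913.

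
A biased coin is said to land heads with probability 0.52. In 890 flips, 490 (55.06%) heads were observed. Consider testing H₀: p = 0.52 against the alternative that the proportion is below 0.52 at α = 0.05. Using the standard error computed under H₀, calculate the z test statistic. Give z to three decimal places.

p̂ = 490/890 = 0.550562.
Under H₀, SE = √(0.52·0.48/890) = √(0.000280449) = 0.016747.
z = (0.550562 − 0.52)/0.016747 = 0.030562/0.016747 = 1.825.
p-value = P(Z < 1.825) ≈ 0.9660, so at α = 0.05 we fail to reject H₀.

z = 1.825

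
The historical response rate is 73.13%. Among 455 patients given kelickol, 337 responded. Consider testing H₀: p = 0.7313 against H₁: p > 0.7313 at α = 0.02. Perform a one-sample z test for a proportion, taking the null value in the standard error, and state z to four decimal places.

z = 0.4504

p̂ = 337/455 = 0.740659.
Under H₀, SE = √(0.7313·0.2687/455) = √(0.000431869) = 0.020781.
z = (0.740659 − 0.7313)/0.020781 = 0.009359/0.020781 = 0.4504.
p-value = P(Z > 0.450) ≈ 0.3262. With α = 0.02, fail to reject H₀.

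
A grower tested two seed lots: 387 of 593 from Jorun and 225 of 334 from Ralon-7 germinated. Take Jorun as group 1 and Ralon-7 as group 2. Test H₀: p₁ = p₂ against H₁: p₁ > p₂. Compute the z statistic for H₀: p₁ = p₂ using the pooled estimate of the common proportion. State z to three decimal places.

z = -0.649

p̂₁ = 387/593 = 0.65261, p̂₂ = 225/334 = 0.67365.
Pooled p̂ = (387+225)/(593+334) = 612/927 = 0.66019.
SE = √(p̂(1−p̂)(1/n₁+1/n₂)) = √(0.66019·0.33981·0.00468035) = √(0.00104998) = 0.03240.
z = (0.65261 − 0.67365)/0.03240 = -0.02104/0.03240 = -0.649.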